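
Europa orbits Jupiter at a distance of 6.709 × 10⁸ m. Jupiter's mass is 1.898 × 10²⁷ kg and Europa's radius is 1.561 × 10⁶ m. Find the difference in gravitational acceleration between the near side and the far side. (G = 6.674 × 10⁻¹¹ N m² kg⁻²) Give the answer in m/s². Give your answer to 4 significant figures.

Near-to-far spans 2r, so the tidal difference is twice the near-to-center value: 4GMr/d³.
Δg = 4GMr/d³
   = 4 × (6.674 × 10⁻¹¹) × (1.898 × 10²⁷) × (1.561 × 10⁶) / (6.709 × 10⁸)³
   = 2.619 × 10⁻³ m/s²

2.619 × 10⁻³ m/s²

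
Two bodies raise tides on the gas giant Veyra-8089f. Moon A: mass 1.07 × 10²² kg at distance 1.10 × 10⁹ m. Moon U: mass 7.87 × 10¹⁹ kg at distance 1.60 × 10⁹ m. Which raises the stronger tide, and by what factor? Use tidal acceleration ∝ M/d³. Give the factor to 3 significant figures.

Moon A, by a factor of ≈ 418

The tide-raising term goes as M/d³ (the gradient of a 1/d² field).
Moon A: (1.07 × 10²²) / (1.10 × 10⁹)³ = 8.039 × 10⁻⁶
Moon U: (7.87 × 10¹⁹) / (1.60 × 10⁹)³ = 1.921 × 10⁻⁸
Ratio (larger/smaller) = 418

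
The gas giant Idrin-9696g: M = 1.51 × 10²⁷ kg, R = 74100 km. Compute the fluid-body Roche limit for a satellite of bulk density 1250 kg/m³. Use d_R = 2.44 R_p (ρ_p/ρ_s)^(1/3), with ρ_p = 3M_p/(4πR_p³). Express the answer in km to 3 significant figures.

1.61 × 10⁵ km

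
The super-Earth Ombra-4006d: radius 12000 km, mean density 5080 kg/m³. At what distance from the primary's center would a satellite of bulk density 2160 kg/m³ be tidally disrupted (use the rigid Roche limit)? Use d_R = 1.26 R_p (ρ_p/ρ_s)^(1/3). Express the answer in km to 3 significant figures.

20100 km

d_R = 1.26 × 12000 km × (5080/2160)^(1/3)
    = 20100 km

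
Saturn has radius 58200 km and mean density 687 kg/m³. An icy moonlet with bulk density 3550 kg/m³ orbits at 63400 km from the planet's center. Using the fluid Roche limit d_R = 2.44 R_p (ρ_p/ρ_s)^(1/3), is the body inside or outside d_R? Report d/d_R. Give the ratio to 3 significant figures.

inside; d/d_R ≈ 0.772

d_R = 2.44 × (58200 km) × (687/3550)^(1/3) = 82140 km
d/d_R = (63400) / (82140) = 0.772
Since d/d_R < 1, the body is inside the Roche limit.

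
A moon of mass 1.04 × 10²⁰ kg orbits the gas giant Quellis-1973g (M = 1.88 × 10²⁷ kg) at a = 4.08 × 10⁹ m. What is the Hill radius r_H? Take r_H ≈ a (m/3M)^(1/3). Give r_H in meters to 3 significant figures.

1.08 × 10⁷ m

r_H ≈ a (m/3M)^(1/3)
    = (4.08 × 10⁹) × (1.04 × 10²⁰ / (3 × 1.88 × 10²⁷))^(1/3)
    = 1.08 × 10⁷ m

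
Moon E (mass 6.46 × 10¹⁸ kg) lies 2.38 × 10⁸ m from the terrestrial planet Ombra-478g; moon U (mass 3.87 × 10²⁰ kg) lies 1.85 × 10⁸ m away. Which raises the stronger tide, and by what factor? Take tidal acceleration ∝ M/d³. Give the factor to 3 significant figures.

Moon U, by a factor of ≈ 128

Compare M/d³ for the two perturbers:
Moon E: (6.46 × 10¹⁸) / (2.38 × 10⁸)³ = 4.792 × 10⁻⁷
Moon U: (3.87 × 10²⁰) / (1.85 × 10⁸)³ = 6.112 × 10⁻⁵
Ratio (larger/smaller) = 128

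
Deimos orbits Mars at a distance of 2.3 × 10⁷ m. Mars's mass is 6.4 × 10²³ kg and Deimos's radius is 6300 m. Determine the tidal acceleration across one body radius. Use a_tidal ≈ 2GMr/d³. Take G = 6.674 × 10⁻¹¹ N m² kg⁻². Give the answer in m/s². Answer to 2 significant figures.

4.4 × 10⁻⁵ m/s²

a_tidal = 2GMr/d³
        = 2 × (6.674 × 10⁻¹¹) × (6.4 × 10²³) × (6300) / (2.3 × 10⁷)³
        = 4.4 × 10⁻⁵ m/s²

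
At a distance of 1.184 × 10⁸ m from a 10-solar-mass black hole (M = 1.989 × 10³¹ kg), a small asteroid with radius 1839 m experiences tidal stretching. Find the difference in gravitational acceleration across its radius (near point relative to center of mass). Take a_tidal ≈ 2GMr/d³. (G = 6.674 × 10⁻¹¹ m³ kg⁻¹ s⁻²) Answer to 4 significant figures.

2.942 m/s²

Δa = 2GMr/d³
   = 2 × (6.674 × 10⁻¹¹) × (1.989 × 10³¹) × (1839) / (1.184 × 10⁸)³
   = 2.942 m/s²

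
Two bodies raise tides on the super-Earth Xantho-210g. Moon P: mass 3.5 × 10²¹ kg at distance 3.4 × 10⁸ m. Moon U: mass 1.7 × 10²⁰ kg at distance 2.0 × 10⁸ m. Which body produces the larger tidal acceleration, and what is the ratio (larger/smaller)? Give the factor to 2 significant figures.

Compare M/d³ for the two perturbers:
Moon P: (3.5 × 10²¹) / (3.4 × 10⁸)³ = 8.905 × 10⁻⁵
Moon U: (1.7 × 10²⁰) / (2.0 × 10⁸)³ = 2.125 × 10⁻⁵
Ratio (larger/smaller) = 4.2

Moon P, by a factor of ≈ 4.2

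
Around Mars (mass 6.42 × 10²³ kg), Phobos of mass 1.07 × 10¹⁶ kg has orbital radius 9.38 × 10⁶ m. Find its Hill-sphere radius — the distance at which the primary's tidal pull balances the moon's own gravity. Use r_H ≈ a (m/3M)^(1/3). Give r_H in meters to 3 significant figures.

1.66 × 10⁴ m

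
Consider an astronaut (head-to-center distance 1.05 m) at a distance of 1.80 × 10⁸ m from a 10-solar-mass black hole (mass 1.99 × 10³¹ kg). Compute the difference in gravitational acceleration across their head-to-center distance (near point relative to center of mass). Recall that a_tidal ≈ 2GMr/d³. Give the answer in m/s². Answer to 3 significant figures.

4.78 × 10⁻⁴ m/s²

a_tidal = 2GMr/d³
        = 2 × (6.674 × 10⁻¹¹) × (1.99 × 10³¹) × (1.05) / (1.80 × 10⁸)³
        = 4.78 × 10⁻⁴ m/s²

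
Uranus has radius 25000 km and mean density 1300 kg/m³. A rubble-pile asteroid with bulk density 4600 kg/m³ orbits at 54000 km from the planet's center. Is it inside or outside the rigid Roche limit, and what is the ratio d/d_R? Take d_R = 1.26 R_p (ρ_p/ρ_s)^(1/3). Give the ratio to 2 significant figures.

outside; d/d_R ≈ 2.6

d_R = 1.26 × (25000 km) × (1300/4600)^(1/3) = 20670 km
d/d_R = (54000) / (20670) = 2.6
Since d/d_R > 1, the body is outside the Roche limit.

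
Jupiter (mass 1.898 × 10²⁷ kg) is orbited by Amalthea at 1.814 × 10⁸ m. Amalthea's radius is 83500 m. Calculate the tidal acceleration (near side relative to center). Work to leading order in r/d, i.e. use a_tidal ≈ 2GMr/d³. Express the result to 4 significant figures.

Δg = 2GMr/d³
   = 2 × (6.674 × 10⁻¹¹) × (1.898 × 10²⁷) × (83500) / (1.814 × 10⁸)³
   = 3.544 × 10⁻³ m/s²

3.544 × 10⁻³ m/s²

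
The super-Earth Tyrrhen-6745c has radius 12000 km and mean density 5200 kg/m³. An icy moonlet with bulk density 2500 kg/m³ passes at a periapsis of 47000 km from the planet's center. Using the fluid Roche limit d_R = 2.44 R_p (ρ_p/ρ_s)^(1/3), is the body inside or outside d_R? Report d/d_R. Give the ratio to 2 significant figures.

d_R = 2.44 × (12000 km) × (5200/2500)^(1/3) = 37380 km
d/d_R = (47000) / (37380) = 1.3
Since d/d_R > 1, the body is outside the Roche limit.

outside; d/d_R ≈ 1.3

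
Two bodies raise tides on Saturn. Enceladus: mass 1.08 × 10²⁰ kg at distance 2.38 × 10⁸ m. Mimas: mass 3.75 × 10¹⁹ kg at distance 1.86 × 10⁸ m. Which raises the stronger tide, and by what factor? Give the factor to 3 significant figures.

Enceladus, by a factor of ≈ 1.37

Tidal acceleration ∝ M/d³, so compare M/d³ for each.
Enceladus: (1.08 × 10²⁰) / (2.38 × 10⁸)³ = 8.011 × 10⁻⁶
Mimas: (3.75 × 10¹⁹) / (1.86 × 10⁸)³ = 5.828 × 10⁻⁶
Ratio (larger/smaller) = 1.37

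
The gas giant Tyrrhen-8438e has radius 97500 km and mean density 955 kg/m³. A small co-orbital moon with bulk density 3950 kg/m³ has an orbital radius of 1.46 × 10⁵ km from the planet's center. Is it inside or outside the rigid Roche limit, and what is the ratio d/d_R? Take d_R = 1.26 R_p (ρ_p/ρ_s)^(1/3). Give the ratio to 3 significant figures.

d_R = 1.26 × (97500 km) × (955/3950)^(1/3) = 76530 km
d/d_R = (1.46 × 10⁵) / (76530) = 1.91
Since d/d_R > 1, the body is outside the Roche limit.

outside; d/d_R ≈ 1.91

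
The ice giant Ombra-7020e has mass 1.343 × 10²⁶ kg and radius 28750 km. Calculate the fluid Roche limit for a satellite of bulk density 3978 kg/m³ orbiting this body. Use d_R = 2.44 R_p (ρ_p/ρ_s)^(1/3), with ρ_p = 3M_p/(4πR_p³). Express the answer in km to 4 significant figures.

48920 km

ρ_p = 3M_p/(4πR_p³) = 3 × (1.343 × 10²⁶) / (4π × (2.875 × 10⁷ m)³) = 1349 kg/m³
d_R = 2.44 × 28750 km × (1349/3978)^(1/3)
    = 48920 km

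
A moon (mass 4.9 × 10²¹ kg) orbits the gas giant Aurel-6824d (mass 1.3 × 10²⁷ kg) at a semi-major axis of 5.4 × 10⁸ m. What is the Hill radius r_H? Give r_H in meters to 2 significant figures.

r_H ≈ a (m/3M)^(1/3)
    = (5.4 × 10⁸) × (4.9 × 10²¹ / (3 × 1.3 × 10²⁷))^(1/3)
    = 5.8 × 10⁶ m

5.8 × 10⁶ m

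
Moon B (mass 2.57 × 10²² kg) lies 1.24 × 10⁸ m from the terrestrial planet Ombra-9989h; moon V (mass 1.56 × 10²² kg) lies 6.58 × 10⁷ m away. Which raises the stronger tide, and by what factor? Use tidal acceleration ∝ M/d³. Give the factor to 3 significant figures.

Tidal acceleration ∝ M/d³, so compare M/d³ for each.
Moon B: (2.57 × 10²²) / (1.24 × 10⁸)³ = 1.348 × 10⁻²
Moon V: (1.56 × 10²²) / (6.58 × 10⁷)³ = 5.476 × 10⁻²
Ratio (larger/smaller) = 4.06

Moon V, by a factor of ≈ 4.06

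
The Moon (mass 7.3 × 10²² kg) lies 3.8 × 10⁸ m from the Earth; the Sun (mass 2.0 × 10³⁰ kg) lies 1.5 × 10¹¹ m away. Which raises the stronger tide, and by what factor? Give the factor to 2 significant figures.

The Moon, by a factor of ≈ 2.2

Tidal acceleration ∝ M/d³, so compare M/d³ for each.
The Moon: (7.3 × 10²²) / (3.8 × 10⁸)³ = 1.330 × 10⁻³
The Sun: (2.0 × 10³⁰) / (1.5 × 10¹¹)³ = 5.926 × 10⁻⁴
Ratio (larger/smaller) = 2.2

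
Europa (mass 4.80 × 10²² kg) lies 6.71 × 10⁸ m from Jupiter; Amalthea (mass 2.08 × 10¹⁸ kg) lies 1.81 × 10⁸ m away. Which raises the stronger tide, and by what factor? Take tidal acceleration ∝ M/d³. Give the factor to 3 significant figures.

Compare M/d³ for the two perturbers:
Europa: (4.80 × 10²²) / (6.71 × 10⁸)³ = 1.589 × 10⁻⁴
Amalthea: (2.08 × 10¹⁸) / (1.81 × 10⁸)³ = 3.508 × 10⁻⁷
Ratio (larger/smaller) = 453

Europa, by a factor of ≈ 453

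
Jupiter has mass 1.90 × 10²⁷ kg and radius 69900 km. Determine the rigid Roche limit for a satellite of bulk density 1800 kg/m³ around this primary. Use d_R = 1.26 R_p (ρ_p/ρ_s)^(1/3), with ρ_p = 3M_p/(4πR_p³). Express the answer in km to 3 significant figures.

79600 km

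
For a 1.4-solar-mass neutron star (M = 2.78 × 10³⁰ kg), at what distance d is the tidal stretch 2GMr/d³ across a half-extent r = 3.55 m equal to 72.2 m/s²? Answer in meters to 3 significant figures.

2GMr/d³ = a_tidal  ⇒  d = (2GMr / a_tidal)^(1/3)
d = (2 × 6.674×10⁻¹¹ × (2.78 × 10³⁰) × (3.55) / (72.2))^(1/3)
  = 2.63 × 10⁶ m

2.63 × 10⁶ m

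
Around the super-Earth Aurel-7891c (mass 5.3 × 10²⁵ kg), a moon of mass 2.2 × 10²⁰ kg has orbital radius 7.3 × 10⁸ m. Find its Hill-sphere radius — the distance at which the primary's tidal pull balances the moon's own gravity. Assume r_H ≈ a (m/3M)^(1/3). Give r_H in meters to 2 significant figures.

8.1 × 10⁶ m

r_H ≈ a (m/3M)^(1/3)
    = (7.3 × 10⁸) × (2.2 × 10²⁰ / (3 × 5.3 × 10²⁵))^(1/3)
    = 8.1 × 10⁶ m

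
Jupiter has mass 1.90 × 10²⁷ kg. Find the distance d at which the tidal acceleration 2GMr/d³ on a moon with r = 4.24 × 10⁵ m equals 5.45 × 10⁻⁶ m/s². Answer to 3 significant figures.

2GMr/d³ = a_tidal  ⇒  d = (2GMr / a_tidal)^(1/3)
d = (2 × 6.674×10⁻¹¹ × (1.90 × 10²⁷) × (4.24 × 10⁵) / (5.45 × 10⁻⁶))^(1/3)
  = 2.70 × 10⁹ m

2.70 × 10⁹ m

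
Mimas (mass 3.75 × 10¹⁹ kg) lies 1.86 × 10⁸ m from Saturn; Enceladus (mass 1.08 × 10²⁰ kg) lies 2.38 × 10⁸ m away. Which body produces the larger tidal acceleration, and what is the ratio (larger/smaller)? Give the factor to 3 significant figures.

Tidal acceleration ∝ M/d³, so compare M/d³ for each.
Mimas: (3.75 × 10¹⁹) / (1.86 × 10⁸)³ = 5.828 × 10⁻⁶
Enceladus: (1.08 × 10²⁰) / (2.38 × 10⁸)³ = 8.011 × 10⁻⁶
Ratio (larger/smaller) = 1.37

Enceladus, by a factor of ≈ 1.37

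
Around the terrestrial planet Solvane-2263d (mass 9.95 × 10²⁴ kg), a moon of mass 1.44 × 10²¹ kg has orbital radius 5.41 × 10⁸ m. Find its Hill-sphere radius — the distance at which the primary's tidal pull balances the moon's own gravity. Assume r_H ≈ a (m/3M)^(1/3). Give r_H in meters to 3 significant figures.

1.97 × 10⁷ m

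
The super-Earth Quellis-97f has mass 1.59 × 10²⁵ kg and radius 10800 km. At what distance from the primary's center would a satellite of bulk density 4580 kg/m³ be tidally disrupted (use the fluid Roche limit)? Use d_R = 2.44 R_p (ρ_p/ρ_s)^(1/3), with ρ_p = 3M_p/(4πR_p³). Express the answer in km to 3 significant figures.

22900 km

ρ_p = 3M_p/(4πR_p³) = 3 × (1.59 × 10²⁵) / (4π × (1.08 × 10⁷ m)³) = 3010 kg/m³
d_R = 2.44 × 10800 km × (3010/4580)^(1/3)
    = 22900 km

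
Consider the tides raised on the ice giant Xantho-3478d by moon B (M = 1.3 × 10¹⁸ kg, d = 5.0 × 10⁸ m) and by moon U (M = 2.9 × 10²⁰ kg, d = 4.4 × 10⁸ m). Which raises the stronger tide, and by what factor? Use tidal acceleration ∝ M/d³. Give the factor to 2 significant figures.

Moon U, by a factor of ≈ 330

Tidal acceleration ∝ M/d³, so compare M/d³ for each.
Moon B: (1.3 × 10¹⁸) / (5.0 × 10⁸)³ = 1.040 × 10⁻⁸
Moon U: (2.9 × 10²⁰) / (4.4 × 10⁸)³ = 3.404 × 10⁻⁶
Ratio (larger/smaller) = 330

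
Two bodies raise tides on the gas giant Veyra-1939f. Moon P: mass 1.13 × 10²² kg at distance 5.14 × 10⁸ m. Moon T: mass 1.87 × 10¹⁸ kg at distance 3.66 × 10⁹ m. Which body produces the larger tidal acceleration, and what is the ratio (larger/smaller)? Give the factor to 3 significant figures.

Moon P, by a factor of ≈ 2.18 × 10⁶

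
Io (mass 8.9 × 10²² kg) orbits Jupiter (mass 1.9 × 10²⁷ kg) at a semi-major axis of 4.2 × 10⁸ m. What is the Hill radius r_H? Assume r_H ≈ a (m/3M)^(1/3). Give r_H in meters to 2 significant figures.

1.0 × 10⁷ m

r_H ≈ a (m/3M)^(1/3)
    = (4.2 × 10⁸) × (8.9 × 10²² / (3 × 1.9 × 10²⁷))^(1/3)
    = 1.0 × 10⁷ m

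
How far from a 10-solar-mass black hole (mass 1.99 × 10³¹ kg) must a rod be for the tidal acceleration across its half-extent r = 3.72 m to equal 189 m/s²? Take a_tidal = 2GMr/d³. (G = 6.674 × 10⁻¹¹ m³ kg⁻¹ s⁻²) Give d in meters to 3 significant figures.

3.74 × 10⁶ m

2GMr/d³ = a_tidal  ⇒  d = (2GMr / a_tidal)^(1/3)
d = (2 × 6.674×10⁻¹¹ × (1.99 × 10³¹) × (3.72) / (189))^(1/3)
  = 3.74 × 10⁶ m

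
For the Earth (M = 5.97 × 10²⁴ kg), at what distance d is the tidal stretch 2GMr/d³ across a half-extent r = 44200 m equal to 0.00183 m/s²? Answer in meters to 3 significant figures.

2GMr/d³ = a_tidal  ⇒  d = (2GMr / a_tidal)^(1/3)
d = (2 × 6.674×10⁻¹¹ × (5.97 × 10²⁴) × (44200) / (0.00183))^(1/3)
  = 2.68 × 10⁷ m

2.68 × 10⁷ m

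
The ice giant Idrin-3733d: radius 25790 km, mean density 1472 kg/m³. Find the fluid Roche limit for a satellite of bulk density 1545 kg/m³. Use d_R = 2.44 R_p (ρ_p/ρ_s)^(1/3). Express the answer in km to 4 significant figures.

d_R = 2.44 × 25790 km × (1472/1545)^(1/3)
    = 61920 km

61920 km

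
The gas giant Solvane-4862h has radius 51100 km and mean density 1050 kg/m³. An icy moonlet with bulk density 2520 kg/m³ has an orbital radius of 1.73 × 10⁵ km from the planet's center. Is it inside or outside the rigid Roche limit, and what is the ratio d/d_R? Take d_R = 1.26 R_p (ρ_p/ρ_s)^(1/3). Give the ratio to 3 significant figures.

d_R = 1.26 × (51100 km) × (1050/2520)^(1/3) = 48090 km
d/d_R = (1.73 × 10⁵) / (48090) = 3.60
Since d/d_R > 1, the body is outside the Roche limit.

outside; d/d_R ≈ 3.60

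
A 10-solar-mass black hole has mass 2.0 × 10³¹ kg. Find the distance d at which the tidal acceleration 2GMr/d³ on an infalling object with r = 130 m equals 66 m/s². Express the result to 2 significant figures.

2GMr/d³ = a_tidal  ⇒  d = (2GMr / a_tidal)^(1/3)
d = (2 × 6.674×10⁻¹¹ × (2.0 × 10³¹) × (130) / (66))^(1/3)
  = 1.7 × 10⁷ m

1.7 × 10⁷ m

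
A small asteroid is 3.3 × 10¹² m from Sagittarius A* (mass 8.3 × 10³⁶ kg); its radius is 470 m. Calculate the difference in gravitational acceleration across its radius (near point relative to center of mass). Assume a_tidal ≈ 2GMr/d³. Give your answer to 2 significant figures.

The tidal stretch is the gradient of GM/d² times the body's extent r, hence the 1/d³ dependence.
Δa = 2GMr/d³
   = 2 × (6.674 × 10⁻¹¹) × (8.3 × 10³⁶) × (470) / (3.3 × 10¹²)³
   = 1.4 × 10⁻⁸ m/s²

1.4 × 10⁻⁸ m/s²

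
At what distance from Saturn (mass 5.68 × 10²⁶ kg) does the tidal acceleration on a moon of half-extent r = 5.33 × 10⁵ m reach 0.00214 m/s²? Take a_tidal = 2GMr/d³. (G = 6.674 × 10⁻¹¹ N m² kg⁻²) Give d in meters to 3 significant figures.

2.66 × 10⁸ m

2GMr/d³ = a_tidal  ⇒  d = (2GMr / a_tidal)^(1/3)
d = (2 × 6.674×10⁻¹¹ × (5.68 × 10²⁶) × (5.33 × 10⁵) / (0.00214))^(1/3)
  = 2.66 × 10⁸ m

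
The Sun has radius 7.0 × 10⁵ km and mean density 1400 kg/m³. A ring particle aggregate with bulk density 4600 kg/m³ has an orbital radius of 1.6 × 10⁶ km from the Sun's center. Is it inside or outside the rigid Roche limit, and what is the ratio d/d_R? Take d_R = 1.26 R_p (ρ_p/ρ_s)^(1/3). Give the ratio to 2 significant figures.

d_R = 1.26 × (7.0 × 10⁵ km) × (1400/4600)^(1/3) = 5.933 × 10⁵ km
d/d_R = (1.6 × 10⁶) / (5.933 × 10⁵) = 2.7
Since d/d_R > 1, the body is outside the Roche limit.

outside; d/d_R ≈ 2.7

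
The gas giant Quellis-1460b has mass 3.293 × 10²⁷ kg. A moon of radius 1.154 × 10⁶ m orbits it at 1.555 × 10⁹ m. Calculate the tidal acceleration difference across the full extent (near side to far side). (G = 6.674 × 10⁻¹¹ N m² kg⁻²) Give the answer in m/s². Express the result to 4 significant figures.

2.698 × 10⁻⁴ m/s²

Near-to-far spans 2r, so the tidal difference is twice the near-to-center value: 4GMr/d³.
a_tidal = 4GMr/d³
        = 4 × (6.674 × 10⁻¹¹) × (3.293 × 10²⁷) × (1.154 × 10⁶) / (1.555 × 10⁹)³
        = 2.698 × 10⁻⁴ m/s²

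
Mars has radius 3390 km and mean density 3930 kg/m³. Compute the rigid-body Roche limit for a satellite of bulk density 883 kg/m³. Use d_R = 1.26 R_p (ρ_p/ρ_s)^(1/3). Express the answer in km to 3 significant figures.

d_R = 1.26 × 3390 km × (3930/883)^(1/3)
    = 7030 km

7030 km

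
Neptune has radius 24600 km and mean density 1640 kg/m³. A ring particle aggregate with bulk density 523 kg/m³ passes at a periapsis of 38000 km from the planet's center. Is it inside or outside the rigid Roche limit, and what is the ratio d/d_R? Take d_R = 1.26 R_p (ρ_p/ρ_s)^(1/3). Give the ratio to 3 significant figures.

d_R = 1.26 × (24600 km) × (1640/523)^(1/3) = 45370 km
d/d_R = (38000) / (45370) = 0.838
Since d/d_R < 1, the body is inside the Roche limit.

inside; d/d_R ≈ 0.838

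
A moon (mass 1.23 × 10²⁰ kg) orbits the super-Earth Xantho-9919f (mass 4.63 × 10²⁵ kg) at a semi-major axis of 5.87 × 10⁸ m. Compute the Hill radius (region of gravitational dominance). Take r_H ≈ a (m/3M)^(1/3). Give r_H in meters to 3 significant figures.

5.64 × 10⁶ m

r_H ≈ a (m/3M)^(1/3)
    = (5.87 × 10⁸) × (1.23 × 10²⁰ / (3 × 4.63 × 10²⁵))^(1/3)
    = 5.64 × 10⁶ m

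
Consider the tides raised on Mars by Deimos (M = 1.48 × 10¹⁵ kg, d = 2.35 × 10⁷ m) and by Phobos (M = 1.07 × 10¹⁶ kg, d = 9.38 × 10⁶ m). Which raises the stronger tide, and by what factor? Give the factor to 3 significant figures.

The tide-raising term goes as M/d³ (the gradient of a 1/d² field).
Deimos: (1.48 × 10¹⁵) / (2.35 × 10⁷)³ = 1.140 × 10⁻⁷
Phobos: (1.07 × 10¹⁶) / (9.38 × 10⁶)³ = 1.297 × 10⁻⁵
Ratio (larger/smaller) = 114

Phobos, by a factor of ≈ 114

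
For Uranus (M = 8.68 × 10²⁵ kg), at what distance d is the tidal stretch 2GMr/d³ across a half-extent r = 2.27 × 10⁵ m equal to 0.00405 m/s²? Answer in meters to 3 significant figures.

8.66 × 10⁷ m

2GMr/d³ = a_tidal  ⇒  d = (2GMr / a_tidal)^(1/3)
d = (2 × 6.674×10⁻¹¹ × (8.68 × 10²⁵) × (2.27 × 10⁵) / (0.00405))^(1/3)
  = 8.66 × 10⁷ m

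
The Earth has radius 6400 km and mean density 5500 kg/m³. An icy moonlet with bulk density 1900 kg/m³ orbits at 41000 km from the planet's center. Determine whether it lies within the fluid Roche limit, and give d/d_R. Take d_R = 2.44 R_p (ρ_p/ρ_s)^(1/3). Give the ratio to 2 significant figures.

outside; d/d_R ≈ 1.8

d_R = 2.44 × (6400 km) × (5500/1900)^(1/3) = 22260 km
d/d_R = (41000) / (22260) = 1.8
Since d/d_R > 1, the body is outside the Roche limit.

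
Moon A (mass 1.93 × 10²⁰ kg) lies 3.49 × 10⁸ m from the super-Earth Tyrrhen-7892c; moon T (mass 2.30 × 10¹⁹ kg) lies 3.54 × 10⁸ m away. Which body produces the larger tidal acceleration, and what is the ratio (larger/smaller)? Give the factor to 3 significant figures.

Tidal stretch scales as M/d³; compute that for each body.
Moon A: (1.93 × 10²⁰) / (3.49 × 10⁸)³ = 4.540 × 10⁻⁶
Moon T: (2.30 × 10¹⁹) / (3.54 × 10⁸)³ = 5.185 × 10⁻⁷
Ratio (larger/smaller) = 8.76

Moon A, by a factor of ≈ 8.76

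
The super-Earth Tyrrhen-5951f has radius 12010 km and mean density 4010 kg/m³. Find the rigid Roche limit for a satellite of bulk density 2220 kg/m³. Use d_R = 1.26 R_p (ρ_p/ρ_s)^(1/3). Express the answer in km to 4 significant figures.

18430 km

d_R = 1.26 × 12010 km × (4010/2220)^(1/3)
    = 18430 km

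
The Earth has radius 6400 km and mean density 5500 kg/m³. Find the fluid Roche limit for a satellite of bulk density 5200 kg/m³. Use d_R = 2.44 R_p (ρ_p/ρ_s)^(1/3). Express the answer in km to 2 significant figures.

d_R = 2.44 × 6400 km × (5500/5200)^(1/3)
    = 16000 km

16000 km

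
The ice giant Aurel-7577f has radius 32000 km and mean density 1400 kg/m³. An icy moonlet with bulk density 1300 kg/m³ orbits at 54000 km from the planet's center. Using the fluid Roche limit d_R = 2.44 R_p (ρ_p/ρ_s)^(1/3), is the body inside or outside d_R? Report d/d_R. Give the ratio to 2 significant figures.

d_R = 2.44 × (32000 km) × (1400/1300)^(1/3) = 80030 km
d/d_R = (54000) / (80030) = 0.67
Since d/d_R < 1, the body is inside the Roche limit.

inside; d/d_R ≈ 0.67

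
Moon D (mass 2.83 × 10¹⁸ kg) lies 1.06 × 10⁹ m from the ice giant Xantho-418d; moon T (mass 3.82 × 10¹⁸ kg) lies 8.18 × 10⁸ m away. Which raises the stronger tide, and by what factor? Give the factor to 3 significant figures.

The tide-raising term goes as M/d³ (the gradient of a 1/d² field).
Moon D: (2.83 × 10¹⁸) / (1.06 × 10⁹)³ = 2.376 × 10⁻⁹
Moon T: (3.82 × 10¹⁸) / (8.18 × 10⁸)³ = 6.979 × 10⁻⁹
Ratio (larger/smaller) = 2.94

Moon T, by a factor of ≈ 2.94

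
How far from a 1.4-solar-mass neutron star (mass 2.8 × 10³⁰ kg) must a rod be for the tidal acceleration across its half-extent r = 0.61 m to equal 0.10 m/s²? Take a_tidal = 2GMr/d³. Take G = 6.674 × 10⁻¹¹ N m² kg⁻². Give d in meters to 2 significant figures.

2GMr/d³ = a_tidal  ⇒  d = (2GMr / a_tidal)^(1/3)
d = (2 × 6.674×10⁻¹¹ × (2.8 × 10³⁰) × (0.61) / (0.10))^(1/3)
  = 1.3 × 10⁷ m

1.3 × 10⁷ m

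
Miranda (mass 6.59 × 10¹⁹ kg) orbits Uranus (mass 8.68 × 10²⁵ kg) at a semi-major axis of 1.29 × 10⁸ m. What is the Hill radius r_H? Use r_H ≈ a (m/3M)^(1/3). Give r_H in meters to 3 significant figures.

8.16 × 10⁵ m

r_H ≈ a (m/3M)^(1/3)
    = (1.29 × 10⁸) × (6.59 × 10¹⁹ / (3 × 8.68 × 10²⁵))^(1/3)
    = 8.16 × 10⁵ m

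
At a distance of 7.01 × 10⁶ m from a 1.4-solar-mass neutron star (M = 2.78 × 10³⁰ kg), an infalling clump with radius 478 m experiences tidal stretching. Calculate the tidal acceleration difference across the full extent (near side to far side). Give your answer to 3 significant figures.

Δg = 4GMr/d³
   = 4 × (6.674 × 10⁻¹¹) × (2.78 × 10³⁰) × (478) / (7.01 × 10⁶)³
   = 1.03 × 10³ m/s²

1.03 × 10³ m/s²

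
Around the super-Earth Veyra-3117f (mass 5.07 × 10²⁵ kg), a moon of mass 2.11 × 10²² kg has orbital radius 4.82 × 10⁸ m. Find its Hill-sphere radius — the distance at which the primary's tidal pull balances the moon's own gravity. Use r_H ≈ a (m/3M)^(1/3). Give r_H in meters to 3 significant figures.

2.50 × 10⁷ m

r_H ≈ a (m/3M)^(1/3)
    = (4.82 × 10⁸) × (2.11 × 10²² / (3 × 5.07 × 10²⁵))^(1/3)
    = 2.50 × 10⁷ m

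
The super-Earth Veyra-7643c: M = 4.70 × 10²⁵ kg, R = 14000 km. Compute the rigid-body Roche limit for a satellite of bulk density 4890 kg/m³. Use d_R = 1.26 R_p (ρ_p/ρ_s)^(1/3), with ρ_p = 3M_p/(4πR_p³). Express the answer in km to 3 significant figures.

ρ_p = 3M_p/(4πR_p³) = 3 × (4.70 × 10²⁵) / (4π × (1.40 × 10⁷ m)³) = 4090 kg/m³
d_R = 1.26 × 14000 km × (4090/4890)^(1/3)
    = 16600 km

16600 km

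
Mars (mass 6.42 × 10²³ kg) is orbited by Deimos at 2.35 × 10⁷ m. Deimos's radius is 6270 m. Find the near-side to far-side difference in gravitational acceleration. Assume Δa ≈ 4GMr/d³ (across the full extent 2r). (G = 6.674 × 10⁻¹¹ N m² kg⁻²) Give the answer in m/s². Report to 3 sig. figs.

8.28 × 10⁻⁵ m/s²

Δa = 4GMr/d³
   = 4 × (6.674 × 10⁻¹¹) × (6.42 × 10²³) × (6270) / (2.35 × 10⁷)³
   = 8.28 × 10⁻⁵ m/s²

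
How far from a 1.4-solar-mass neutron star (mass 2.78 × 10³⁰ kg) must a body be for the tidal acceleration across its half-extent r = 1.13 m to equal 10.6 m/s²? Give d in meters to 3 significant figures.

3.41 × 10⁶ m

2GMr/d³ = a_tidal  ⇒  d = (2GMr / a_tidal)^(1/3)
d = (2 × 6.674×10⁻¹¹ × (2.78 × 10³⁰) × (1.13) / (10.6))^(1/3)
  = 3.41 × 10⁶ m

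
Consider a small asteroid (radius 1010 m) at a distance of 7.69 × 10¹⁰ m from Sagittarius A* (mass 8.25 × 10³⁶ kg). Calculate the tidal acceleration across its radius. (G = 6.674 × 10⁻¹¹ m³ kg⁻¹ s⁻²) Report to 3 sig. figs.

Since r ≪ d, expand the inverse-square field across one radius to get the leading 2GMr/d³ term.
a_tidal = 2GMr/d³
        = 2 × (6.674 × 10⁻¹¹) × (8.25 × 10³⁶) × (1010) / (7.69 × 10¹⁰)³
        = 2.45 × 10⁻³ m/s²

2.45 × 10⁻³ m/s²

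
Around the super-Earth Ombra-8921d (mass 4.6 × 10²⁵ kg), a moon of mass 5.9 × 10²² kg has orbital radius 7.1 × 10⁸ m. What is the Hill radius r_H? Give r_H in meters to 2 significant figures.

r_H ≈ a (m/3M)^(1/3)
    = (7.1 × 10⁸) × (5.9 × 10²² / (3 × 4.6 × 10²⁵))^(1/3)
    = 5.3 × 10⁷ m

5.3 × 10⁷ m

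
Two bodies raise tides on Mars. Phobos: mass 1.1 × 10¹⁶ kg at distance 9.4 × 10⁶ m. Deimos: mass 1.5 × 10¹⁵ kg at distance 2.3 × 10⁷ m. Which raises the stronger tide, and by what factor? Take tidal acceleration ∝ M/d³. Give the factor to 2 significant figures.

Tidal stretch scales as M/d³; compute that for each body.
Phobos: (1.1 × 10¹⁶) / (9.4 × 10⁶)³ = 1.324 × 10⁻⁵
Deimos: (1.5 × 10¹⁵) / (2.3 × 10⁷)³ = 1.233 × 10⁻⁷
Ratio (larger/smaller) = 110

Phobos, by a factor of ≈ 110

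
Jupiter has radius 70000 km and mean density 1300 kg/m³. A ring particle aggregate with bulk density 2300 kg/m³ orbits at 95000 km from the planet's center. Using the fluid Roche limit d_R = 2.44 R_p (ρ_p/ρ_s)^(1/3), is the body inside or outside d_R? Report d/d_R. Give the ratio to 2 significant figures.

d_R = 2.44 × (70000 km) × (1300/2300)^(1/3) = 1.412 × 10⁵ km
d/d_R = (95000) / (1.412 × 10⁵) = 0.67
Since d/d_R < 1, the body is inside the Roche limit.

inside; d/d_R ≈ 0.67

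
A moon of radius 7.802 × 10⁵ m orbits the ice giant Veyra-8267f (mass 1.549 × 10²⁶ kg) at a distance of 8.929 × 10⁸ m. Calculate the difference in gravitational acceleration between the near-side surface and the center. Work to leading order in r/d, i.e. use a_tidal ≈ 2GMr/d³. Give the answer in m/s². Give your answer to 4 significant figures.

2.266 × 10⁻⁵ m/s²

Δa = 2GMr/d³
   = 2 × (6.674 × 10⁻¹¹) × (1.549 × 10²⁶) × (7.802 × 10⁵) / (8.929 × 10⁸)³
   = 2.266 × 10⁻⁵ m/s²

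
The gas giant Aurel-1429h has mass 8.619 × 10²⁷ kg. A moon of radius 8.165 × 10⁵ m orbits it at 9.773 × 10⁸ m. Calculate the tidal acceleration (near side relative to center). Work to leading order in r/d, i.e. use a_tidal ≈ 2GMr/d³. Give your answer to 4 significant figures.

1.006 × 10⁻³ m/s²

Δa = 2GMr/d³
   = 2 × (6.674 × 10⁻¹¹) × (8.619 × 10²⁷) × (8.165 × 10⁵) / (9.773 × 10⁸)³
   = 1.006 × 10⁻³ m/s²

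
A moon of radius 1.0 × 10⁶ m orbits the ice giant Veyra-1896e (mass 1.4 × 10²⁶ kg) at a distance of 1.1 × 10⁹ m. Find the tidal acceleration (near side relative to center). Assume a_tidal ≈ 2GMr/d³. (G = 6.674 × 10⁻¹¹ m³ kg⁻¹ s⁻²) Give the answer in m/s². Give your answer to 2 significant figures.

1.4 × 10⁻⁵ m/s²

Since r ≪ d, expand the inverse-square field across one radius to get the leading 2GMr/d³ term.
Δg = 2GMr/d³
   = 2 × (6.674 × 10⁻¹¹) × (1.4 × 10²⁶) × (1.0 × 10⁶) / (1.1 × 10⁹)³
   = 1.4 × 10⁻⁵ m/s²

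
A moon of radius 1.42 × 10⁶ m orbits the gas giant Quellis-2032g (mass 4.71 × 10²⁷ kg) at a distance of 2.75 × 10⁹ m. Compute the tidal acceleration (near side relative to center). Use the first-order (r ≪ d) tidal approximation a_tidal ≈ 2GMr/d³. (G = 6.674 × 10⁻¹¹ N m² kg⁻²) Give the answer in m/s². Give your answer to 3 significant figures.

4.29 × 10⁻⁵ m/s²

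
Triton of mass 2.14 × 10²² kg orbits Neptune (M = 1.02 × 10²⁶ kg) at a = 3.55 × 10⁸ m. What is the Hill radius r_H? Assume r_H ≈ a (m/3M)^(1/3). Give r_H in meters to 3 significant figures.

1.46 × 10⁷ m

r_H ≈ a (m/3M)^(1/3)
    = (3.55 × 10⁸) × (2.14 × 10²² / (3 × 1.02 × 10²⁶))^(1/3)
    = 1.46 × 10⁷ m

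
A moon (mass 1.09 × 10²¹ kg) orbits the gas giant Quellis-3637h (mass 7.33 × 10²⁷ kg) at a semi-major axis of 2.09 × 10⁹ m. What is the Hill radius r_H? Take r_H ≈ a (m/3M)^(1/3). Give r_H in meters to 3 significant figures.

7.68 × 10⁶ m

r_H ≈ a (m/3M)^(1/3)
    = (2.09 × 10⁹) × (1.09 × 10²¹ / (3 × 7.33 × 10²⁷))^(1/3)
    = 7.68 × 10⁶ m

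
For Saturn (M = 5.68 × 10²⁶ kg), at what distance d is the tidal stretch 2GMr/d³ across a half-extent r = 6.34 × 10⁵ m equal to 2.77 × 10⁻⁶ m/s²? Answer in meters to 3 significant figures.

2.59 × 10⁹ m

2GMr/d³ = a_tidal  ⇒  d = (2GMr / a_tidal)^(1/3)
d = (2 × 6.674×10⁻¹¹ × (5.68 × 10²⁶) × (6.34 × 10⁵) / (2.77 × 10⁻⁶))^(1/3)
  = 2.59 × 10⁹ m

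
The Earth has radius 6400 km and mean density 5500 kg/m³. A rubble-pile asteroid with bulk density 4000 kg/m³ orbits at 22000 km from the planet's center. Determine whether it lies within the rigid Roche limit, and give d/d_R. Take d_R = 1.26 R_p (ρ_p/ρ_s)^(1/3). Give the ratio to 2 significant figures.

outside; d/d_R ≈ 2.5

d_R = 1.26 × (6400 km) × (5500/4000)^(1/3) = 8967 km
d/d_R = (22000) / (8967) = 2.5
Since d/d_R > 1, the body is outside the Roche limit.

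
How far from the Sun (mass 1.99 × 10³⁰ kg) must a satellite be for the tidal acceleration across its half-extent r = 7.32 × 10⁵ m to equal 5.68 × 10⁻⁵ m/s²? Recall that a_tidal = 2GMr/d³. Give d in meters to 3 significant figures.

1.51 × 10¹⁰ m

2GMr/d³ = a_tidal  ⇒  d = (2GMr / a_tidal)^(1/3)
d = (2 × 6.674×10⁻¹¹ × (1.99 × 10³⁰) × (7.32 × 10⁵) / (5.68 × 10⁻⁵))^(1/3)
  = 1.51 × 10¹⁰ m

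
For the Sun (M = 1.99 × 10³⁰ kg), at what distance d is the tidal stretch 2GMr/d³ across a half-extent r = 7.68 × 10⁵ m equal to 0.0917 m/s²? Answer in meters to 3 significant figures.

2GMr/d³ = a_tidal  ⇒  d = (2GMr / a_tidal)^(1/3)
d = (2 × 6.674×10⁻¹¹ × (1.99 × 10³⁰) × (7.68 × 10⁵) / (0.0917))^(1/3)
  = 1.31 × 10⁹ m

1.31 × 10⁹ m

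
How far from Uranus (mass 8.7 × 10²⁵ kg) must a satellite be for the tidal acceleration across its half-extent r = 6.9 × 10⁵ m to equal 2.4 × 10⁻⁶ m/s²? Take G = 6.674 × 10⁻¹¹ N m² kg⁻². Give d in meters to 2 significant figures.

1.5 × 10⁹ m

2GMr/d³ = a_tidal  ⇒  d = (2GMr / a_tidal)^(1/3)
d = (2 × 6.674×10⁻¹¹ × (8.7 × 10²⁵) × (6.9 × 10⁵) / (2.4 × 10⁻⁶))^(1/3)
  = 1.5 × 10⁹ m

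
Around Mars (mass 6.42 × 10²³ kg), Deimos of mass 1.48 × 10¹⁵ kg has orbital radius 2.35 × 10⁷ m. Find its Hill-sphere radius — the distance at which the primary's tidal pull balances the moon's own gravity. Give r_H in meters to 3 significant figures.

r_H ≈ a (m/3M)^(1/3)
    = (2.35 × 10⁷) × (1.48 × 10¹⁵ / (3 × 6.42 × 10²³))^(1/3)
    = 2.15 × 10⁴ m

2.15 × 10⁴ m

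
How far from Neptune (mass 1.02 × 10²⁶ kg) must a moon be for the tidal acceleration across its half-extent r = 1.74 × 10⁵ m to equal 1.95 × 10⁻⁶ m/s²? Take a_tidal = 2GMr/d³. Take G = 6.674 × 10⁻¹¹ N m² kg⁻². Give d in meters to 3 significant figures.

2GMr/d³ = a_tidal  ⇒  d = (2GMr / a_tidal)^(1/3)
d = (2 × 6.674×10⁻¹¹ × (1.02 × 10²⁶) × (1.74 × 10⁵) / (1.95 × 10⁻⁶))^(1/3)
  = 1.07 × 10⁹ m

1.07 × 10⁹ m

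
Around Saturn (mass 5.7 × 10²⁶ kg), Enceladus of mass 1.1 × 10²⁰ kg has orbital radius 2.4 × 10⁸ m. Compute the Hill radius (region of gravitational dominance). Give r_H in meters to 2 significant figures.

r_H ≈ a (m/3M)^(1/3)
    = (2.4 × 10⁸) × (1.1 × 10²⁰ / (3 × 5.7 × 10²⁶))^(1/3)
    = 9.6 × 10⁵ m

9.6 × 10⁵ m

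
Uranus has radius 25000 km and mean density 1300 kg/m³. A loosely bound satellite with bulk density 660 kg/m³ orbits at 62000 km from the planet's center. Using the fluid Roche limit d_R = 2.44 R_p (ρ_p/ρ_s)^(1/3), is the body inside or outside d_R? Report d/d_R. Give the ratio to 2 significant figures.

d_R = 2.44 × (25000 km) × (1300/660)^(1/3) = 76470 km
d/d_R = (62000) / (76470) = 0.81
Since d/d_R < 1, the body is inside the Roche limit.

inside; d/d_R ≈ 0.81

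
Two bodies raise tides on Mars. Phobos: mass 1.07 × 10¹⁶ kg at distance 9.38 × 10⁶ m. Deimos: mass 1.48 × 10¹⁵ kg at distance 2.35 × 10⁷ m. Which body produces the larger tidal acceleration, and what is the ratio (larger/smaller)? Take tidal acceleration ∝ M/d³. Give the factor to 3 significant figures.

Tidal stretch scales as M/d³; compute that for each body.
Phobos: (1.07 × 10¹⁶) / (9.38 × 10⁶)³ = 1.297 × 10⁻⁵
Deimos: (1.48 × 10¹⁵) / (2.35 × 10⁷)³ = 1.140 × 10⁻⁷
Ratio (larger/smaller) = 114

Phobos, by a factor of ≈ 114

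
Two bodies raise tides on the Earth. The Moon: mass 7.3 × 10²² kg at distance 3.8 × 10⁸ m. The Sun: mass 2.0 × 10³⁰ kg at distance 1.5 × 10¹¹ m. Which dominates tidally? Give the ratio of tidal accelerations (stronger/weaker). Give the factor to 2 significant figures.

The Moon, by a factor of ≈ 2.2

Tidal acceleration ∝ M/d³, so compare M/d³ for each.
The Moon: (7.3 × 10²²) / (3.8 × 10⁸)³ = 1.330 × 10⁻³
The Sun: (2.0 × 10³⁰) / (1.5 × 10¹¹)³ = 5.926 × 10⁻⁴
Ratio (larger/smaller) = 2.2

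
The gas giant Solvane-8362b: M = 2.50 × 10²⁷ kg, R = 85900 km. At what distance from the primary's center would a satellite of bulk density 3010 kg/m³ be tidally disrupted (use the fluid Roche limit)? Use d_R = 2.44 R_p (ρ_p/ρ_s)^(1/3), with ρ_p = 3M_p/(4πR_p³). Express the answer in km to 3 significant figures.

1.42 × 10⁵ km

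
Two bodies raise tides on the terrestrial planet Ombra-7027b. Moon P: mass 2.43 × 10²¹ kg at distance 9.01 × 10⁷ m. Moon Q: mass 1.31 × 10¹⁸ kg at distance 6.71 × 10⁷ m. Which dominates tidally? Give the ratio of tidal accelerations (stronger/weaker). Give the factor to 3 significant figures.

Moon P, by a factor of ≈ 766

Tidal acceleration ∝ M/d³, so compare M/d³ for each.
Moon P: (2.43 × 10²¹) / (9.01 × 10⁷)³ = 3.322 × 10⁻³
Moon Q: (1.31 × 10¹⁸) / (6.71 × 10⁷)³ = 4.336 × 10⁻⁶
Ratio (larger/smaller) = 766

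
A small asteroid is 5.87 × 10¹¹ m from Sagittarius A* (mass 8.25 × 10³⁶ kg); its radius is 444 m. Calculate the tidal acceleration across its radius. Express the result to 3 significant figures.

Δa = 2GMr/d³
   = 2 × (6.674 × 10⁻¹¹) × (8.25 × 10³⁶) × (444) / (5.87 × 10¹¹)³
   = 2.42 × 10⁻⁶ m/s²

2.42 × 10⁻⁶ m/s²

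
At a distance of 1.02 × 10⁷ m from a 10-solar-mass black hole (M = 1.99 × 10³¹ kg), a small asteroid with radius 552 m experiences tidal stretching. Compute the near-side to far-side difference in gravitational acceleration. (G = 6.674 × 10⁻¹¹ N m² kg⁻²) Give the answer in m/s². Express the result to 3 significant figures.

2.76 × 10³ m/s²

Differencing GM/(d−r)² and GM/(d+r)² to first order in r/d gives 4GMr/d³.
Δg = 4GMr/d³
   = 4 × (6.674 × 10⁻¹¹) × (1.99 × 10³¹) × (552) / (1.02 × 10⁷)³
   = 2.76 × 10³ m/s²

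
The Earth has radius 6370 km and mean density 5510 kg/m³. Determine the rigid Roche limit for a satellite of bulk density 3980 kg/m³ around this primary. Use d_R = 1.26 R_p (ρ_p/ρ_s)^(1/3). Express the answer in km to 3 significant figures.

8950 km

d_R = 1.26 × 6370 km × (5510/3980)^(1/3)
    = 8950 km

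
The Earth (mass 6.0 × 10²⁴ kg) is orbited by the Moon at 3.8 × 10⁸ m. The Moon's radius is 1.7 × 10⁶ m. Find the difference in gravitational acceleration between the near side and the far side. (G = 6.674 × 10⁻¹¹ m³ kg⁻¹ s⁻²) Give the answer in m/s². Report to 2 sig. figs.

a_tidal = 4GMr/d³
        = 4 × (6.674 × 10⁻¹¹) × (6.0 × 10²⁴) × (1.7 × 10⁶) / (3.8 × 10⁸)³
        = 5.0 × 10⁻⁵ m/s²

5.0 × 10⁻⁵ m/s²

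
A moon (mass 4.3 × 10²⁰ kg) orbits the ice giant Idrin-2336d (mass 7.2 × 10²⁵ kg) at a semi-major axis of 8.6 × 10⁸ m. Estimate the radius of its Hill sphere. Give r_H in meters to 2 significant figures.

1.1 × 10⁷ m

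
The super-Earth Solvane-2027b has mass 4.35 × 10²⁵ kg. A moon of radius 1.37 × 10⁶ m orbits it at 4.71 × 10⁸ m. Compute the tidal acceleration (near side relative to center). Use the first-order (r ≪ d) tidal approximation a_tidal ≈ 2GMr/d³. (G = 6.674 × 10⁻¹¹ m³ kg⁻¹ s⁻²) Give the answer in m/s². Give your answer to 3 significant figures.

7.61 × 10⁻⁵ m/s²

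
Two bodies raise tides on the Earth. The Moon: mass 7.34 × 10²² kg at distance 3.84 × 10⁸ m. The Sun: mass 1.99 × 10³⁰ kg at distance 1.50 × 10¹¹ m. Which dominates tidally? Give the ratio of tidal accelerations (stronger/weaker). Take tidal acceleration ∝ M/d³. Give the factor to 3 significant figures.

Compare M/d³ for the two perturbers:
The Moon: (7.34 × 10²²) / (3.84 × 10⁸)³ = 1.296 × 10⁻³
The Sun: (1.99 × 10³⁰) / (1.50 × 10¹¹)³ = 5.896 × 10⁻⁴
Ratio (larger/smaller) = 2.20

The Moon, by a factor of ≈ 2.20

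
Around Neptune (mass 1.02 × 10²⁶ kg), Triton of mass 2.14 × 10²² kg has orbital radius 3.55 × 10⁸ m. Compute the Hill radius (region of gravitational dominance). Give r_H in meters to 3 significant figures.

r_H ≈ a (m/3M)^(1/3)
    = (3.55 × 10⁸) × (2.14 × 10²² / (3 × 1.02 × 10²⁶))^(1/3)
    = 1.46 × 10⁷ m

1.46 × 10⁷ m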